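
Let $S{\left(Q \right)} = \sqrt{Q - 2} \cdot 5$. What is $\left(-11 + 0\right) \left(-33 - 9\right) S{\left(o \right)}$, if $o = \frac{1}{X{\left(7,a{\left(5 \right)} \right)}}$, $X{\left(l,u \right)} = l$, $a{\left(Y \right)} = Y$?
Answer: $330 i \sqrt{91} \approx 3148.0 i$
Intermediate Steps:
$o = \frac{1}{7} \approx 0.14286$
$S{\left(Q \right)} = 5 \sqrt{-2 + Q}$ ($S{\left(Q \right)} = \sqrt{-2 + Q} 5 = 5 \sqrt{-2 + Q}$)
$\left(-11 + 0\right) \left(-33 - 9\right) S{\left(o \right)} = \left(-11 + 0\right) \left(-33 - 9\right) 5 \sqrt{-2 + \frac{1}{7}} = \left(-11\right) \left(-42\right) 5 \sqrt{- \frac{13}{7}} = 462 \cdot 5 \frac{i \sqrt{91}}{7} = 462 \frac{5 i \sqrt{91}}{7} = 330 i \sqrt{91}$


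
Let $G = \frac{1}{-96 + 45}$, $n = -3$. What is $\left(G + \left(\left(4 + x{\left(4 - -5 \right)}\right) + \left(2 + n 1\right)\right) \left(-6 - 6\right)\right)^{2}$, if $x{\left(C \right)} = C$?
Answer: $\frac{53949025}{2601} \approx 20742.0$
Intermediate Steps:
$G = - \frac{1}{51}$ ($G = \frac{1}{-51} = - \frac{1}{51} \approx -0.019608$)
$\left(G + \left(\left(4 + x{\left(4 - -5 \right)}\right) + \left(2 + n 1\right)\right) \left(-6 - 6\right)\right)^{2} = \left(- \frac{1}{51} + \left(\left(4 + \left(4 - -5\right)\right) + \left(2 - 3\right)\right) \left(-6 - 6\right)\right)^{2} = \left(- \frac{1}{51} + \left(\left(4 + \left(4 + 5\right)\right) + \left(2 - 3\right)\right) \left(-12\right)\right)^{2} = \left(- \frac{1}{51} + \left(\left(4 + 9\right) - 1\right) \left(-12\right)\right)^{2} = \left(- \frac{1}{51} + \left(13 - 1\right) \left(-12\right)\right)^{2} = \left(- \frac{1}{51} + 12 \left(-12\right)\right)^{2} = \left(- \frac{1}{51} - 144\right)^{2} = \left(- \frac{7345}{51}\right)^{2} = \frac{53949025}{2601}$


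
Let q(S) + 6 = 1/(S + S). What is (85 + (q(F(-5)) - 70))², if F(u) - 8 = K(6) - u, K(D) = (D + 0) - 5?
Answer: 64009/784 ≈ 81.644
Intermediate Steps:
K(D) = -5 + D (K(D) = D - 5 = -5 + D)
F(u) = 9 - u (F(u) = 8 + ((-5 + 6) - u) = 8 + (1 - u) = 9 - u)
q(S) = -6 + 1/(2*S) (q(S) = -6 + 1/(S + S) = -6 + 1/(2*S))
(85 + (q(F(-5)) - 70))² = (85 + ((-6 + 1/(2*(9 - 1*(-5)))) - 70))² = (85 + ((-6 + 1/(2*(9 + 5))) - 70))² = (85 + ((-6 + (½)/14) - 70))² = (85 + ((-6 + (½)*(1/14)) - 70))² = (85 + ((-6 + 1/28) - 70))² = (85 + (-167/28 - 70))² = (85 - 2127/28)² = (253/28)² = 64009/784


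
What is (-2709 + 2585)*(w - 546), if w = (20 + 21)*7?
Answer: 32116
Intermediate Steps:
w = 287 (w = 41*7 = 287)
(-2709 + 2585)*(w - 546) = (-2709 + 2585)*(287 - 546) = -124*(-259) = 32116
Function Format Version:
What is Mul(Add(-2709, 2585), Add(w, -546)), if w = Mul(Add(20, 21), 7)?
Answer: 32116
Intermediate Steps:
w = 287 (w = Mul(41, 7) = 287)
Mul(Add(-2709, 2585), Add(w, -546)) = Mul(Add(-2709, 2585), Add(287, -546)) = Mul(-124, -259) = 32116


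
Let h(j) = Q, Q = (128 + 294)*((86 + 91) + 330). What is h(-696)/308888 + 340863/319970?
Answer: 43436837931/24708723340 ≈ 1.7580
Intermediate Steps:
Q = 213954 (Q = 422*(177 + 330) = 422*507 = 213954)
h(j) = 213954
h(-696)/308888 + 340863/319970 = 213954/308888 + 340863/319970 = 213954*(1/308888) + 340863*(1/319970) = 106977/154444 + 340863/319970 = 43436837931/24708723340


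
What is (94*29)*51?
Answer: 139026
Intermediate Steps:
(94*29)*51 = 2726*51 = 139026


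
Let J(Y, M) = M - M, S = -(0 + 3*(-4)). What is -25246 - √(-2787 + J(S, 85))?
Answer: -25246 - I*√2787 ≈ -25246.0 - 52.792*I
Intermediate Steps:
S = 12 (S = -(0 - 12) = -1*(-12) = 12)
J(Y, M) = 0
-25246 - √(-2787 + J(S, 85)) = -25246 - √(-2787 + 0) = -25246 - √(-2787) = -25246 - I*√2787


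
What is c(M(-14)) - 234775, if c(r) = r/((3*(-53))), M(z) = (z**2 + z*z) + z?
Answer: -12443201/53 ≈ -2.3478e+5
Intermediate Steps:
M(z) = z + 2*z**2 (M(z) = (z**2 + z**2) + z = 2*z**2 + z = z + 2*z**2)
c(r) = -r/159 (c(r) = r/(-159) = r*(-1/159) = -r/159)
c(M(-14)) - 234775 = -(-14)*(1 + 2*(-14))/159 - 234775 = -(-14)*(1 - 28)/159 - 234775 = -(-14)*(-27)/159 - 234775 = -1/159*378 - 234775 = -126/53 - 234775 = -12443201/53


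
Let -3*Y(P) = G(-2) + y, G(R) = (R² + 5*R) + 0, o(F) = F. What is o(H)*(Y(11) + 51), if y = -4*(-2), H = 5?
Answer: 755/3 ≈ 251.67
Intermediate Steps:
G(R) = R² + 5*R
y = 8
Y(P) = -⅔ (Y(P) = -(-2*(5 - 2) + 8)/3 = -(-2*3 + 8)/3 = -(-6 + 8)/3 = -⅓*2 = -⅔)
o(H)*(Y(11) + 51) = 5*(-⅔ + 51) = 5*(151/3) = 755/3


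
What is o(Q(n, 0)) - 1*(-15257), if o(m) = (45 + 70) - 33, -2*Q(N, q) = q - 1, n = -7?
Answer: 15339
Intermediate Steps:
Q(N, q) = ½ - q/2 (Q(N, q) = -(q - 1)/2 = -(-1 + q)/2 = ½ - q/2)
o(m) = 82 (o(m) = 115 - 33 = 82)
o(Q(n, 0)) - 1*(-15257) = 82 - 1*(-15257) = 82 + 15257 = 15339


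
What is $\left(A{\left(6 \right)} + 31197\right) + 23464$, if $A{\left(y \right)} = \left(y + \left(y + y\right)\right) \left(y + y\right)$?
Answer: $54877$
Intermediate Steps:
$A{\left(y \right)} = 6 y^{2}$ ($A{\left(y \right)} = \left(y + 2 y\right) 2 y = 3 y 2 y = 6 y^{2}$)
$\left(A{\left(6 \right)} + 31197\right) + 23464 = \left(6 \cdot 6^{2} + 31197\right) + 23464 = \left(6 \cdot 36 + 31197\right) + 23464 = \left(216 + 31197\right) + 23464 = 31413 + 23464 = 54877$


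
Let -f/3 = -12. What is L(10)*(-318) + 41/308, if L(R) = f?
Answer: -3525943/308 ≈ -11448.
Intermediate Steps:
f = 36 (f = -3*(-12) = 36)
L(R) = 36
L(10)*(-318) + 41/308 = 36*(-318) + 41/308 = -11448 + 41*(1/308) = -11448 + 41/308 = -3525943/308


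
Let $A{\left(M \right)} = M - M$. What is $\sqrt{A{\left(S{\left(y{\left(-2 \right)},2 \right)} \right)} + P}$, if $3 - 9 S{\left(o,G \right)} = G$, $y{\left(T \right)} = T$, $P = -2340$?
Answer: $6 i \sqrt{65} \approx 48.374 i$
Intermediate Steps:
$S{\left(o,G \right)} = \frac{1}{3} - \frac{G}{9}$
$A{\left(M \right)} = 0$
$\sqrt{A{\left(S{\left(y{\left(-2 \right)},2 \right)} \right)} + P} = \sqrt{0 - 2340} = \sqrt{-2340} = 6 i \sqrt{65}$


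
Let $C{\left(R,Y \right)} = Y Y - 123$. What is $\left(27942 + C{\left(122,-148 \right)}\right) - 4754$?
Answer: $44969$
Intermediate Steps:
$C{\left(R,Y \right)} = -123 + Y^{2}$ ($C{\left(R,Y \right)} = Y^{2} - 123 = -123 + Y^{2}$)
$\left(27942 + C{\left(122,-148 \right)}\right) - 4754 = \left(27942 - \left(123 - \left(-148\right)^{2}\right)\right) - 4754 = \left(27942 + \left(-123 + 21904\right)\right) - 4754 = \left(27942 + 21781\right) - 4754 = 49723 - 4754 = 44969$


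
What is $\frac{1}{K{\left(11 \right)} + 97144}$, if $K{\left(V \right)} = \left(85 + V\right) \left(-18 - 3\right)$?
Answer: $\frac{1}{95128} \approx 1.0512 \cdot 10^{-5}$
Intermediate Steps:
$K{\left(V \right)} = -1785 - 21 V$ ($K{\left(V \right)} = \left(85 + V\right) \left(-21\right) = -1785 - 21 V$)
$\frac{1}{K{\left(11 \right)} + 97144} = \frac{1}{\left(-1785 - 231\right) + 97144} = \frac{1}{-2016 + 97144} = \frac{1}{95128}$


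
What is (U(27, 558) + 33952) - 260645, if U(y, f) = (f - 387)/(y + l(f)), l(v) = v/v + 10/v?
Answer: -1772011472/7817 ≈ -2.2669e+5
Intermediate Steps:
l(v) = 1 + 10/v
U(y, f) = (-387 + f)/(y + (10 + f)/f) (U(y, f) = (f - 387)/(y + (10 + f)/f) = (-387 + f)/(y + (10 + f)/f))
(U(27, 558) + 33952) - 260645 = (558*(-387 + 558)/(10 + 558 + 558*27) + 33952) - 260645 = (558*171/(10 + 558 + 15066) + 33952) - 260645 = (558*171/15634 + 33952) - 260645 = (558*(1/15634)*171 + 33952) - 260645 = (47709/7817 + 33952) - 260645 = 265450493/7817 - 260645 = -1772011472/7817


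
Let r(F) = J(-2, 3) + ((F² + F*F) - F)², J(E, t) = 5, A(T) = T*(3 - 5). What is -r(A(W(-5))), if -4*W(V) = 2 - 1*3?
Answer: -6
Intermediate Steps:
W(V) = ¼ (W(V) = -(2 - 1*3)/4 = -(2 - 3)/4 = -¼*(-1) = ¼)
A(T) = -2*T (A(T) = T*(-2) = -2*T)
r(F) = 5 + (-F + 2*F²)² (r(F) = 5 + ((F² + F*F) - F)² = 5 + ((F² + F²) - F)² = 5 + (2*F² - F)² = 5 + (-F + 2*F²)²)
-r(A(W(-5))) = -(5 + (-2*¼)²*(-1 + 2*(-2*¼))²) = -(5 + (-½)²*(-1 + 2*(-½))²) = -(5 + (-1 - 1)²/4) = -(5 + (¼)*(-2)²) = -(5 + (¼)*4) = -(5 + 1) = -1*6 = -6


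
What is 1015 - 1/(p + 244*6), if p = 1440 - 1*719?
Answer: 2217774/2185 ≈ 1015.0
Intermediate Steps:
p = 721 (p = 1440 - 719 = 721)
1015 - 1/(p + 244*6) = 1015 - 1/(721 + 244*6) = 1015 - 1/(721 + 1464) = 1015 - 1/2185 = 2217774/2185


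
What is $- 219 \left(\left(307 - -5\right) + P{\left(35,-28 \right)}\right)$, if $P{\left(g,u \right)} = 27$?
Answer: $-74241$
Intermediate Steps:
$- 219 \left(\left(307 - -5\right) + P{\left(35,-28 \right)}\right) = - 219 \left(\left(307 - -5\right) + 27\right) = - 219 \left(\left(307 + 5\right) + 27\right) = - 219 \left(312 + 27\right) = \left(-219\right) 339 = -74241$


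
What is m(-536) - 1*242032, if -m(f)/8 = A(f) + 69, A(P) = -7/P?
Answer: -16253135/67 ≈ -2.4258e+5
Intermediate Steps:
m(f) = -552 + 56/f (m(f) = -8*(-7/f + 69) = -8*(69 - 7/f) = -552 + 56/f)
m(-536) - 1*242032 = (-552 + 56/(-536)) - 1*242032 = (-552 + 56*(-1/536)) - 242032 = (-552 - 7/67) - 242032 = -36991/67 - 242032 = -16253135/67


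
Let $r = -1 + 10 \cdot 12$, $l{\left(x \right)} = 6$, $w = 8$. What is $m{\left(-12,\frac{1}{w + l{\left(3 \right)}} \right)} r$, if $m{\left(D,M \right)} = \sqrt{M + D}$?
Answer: $\frac{17 i \sqrt{2338}}{2} \approx 411.0 i$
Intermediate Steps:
$m{\left(D,M \right)} = \sqrt{D + M}$
$r = 119$ ($r = -1 + 120 = 119$)
$m{\left(-12,\frac{1}{w + l{\left(3 \right)}} \right)} r = \sqrt{-12 + \frac{1}{8 + 6}} \cdot 119 = \sqrt{-12 + \frac{1}{14}} \cdot 119 = \sqrt{- \frac{167}{14}} \cdot 119 = \frac{i \sqrt{2338}}{14} \cdot 119 = \frac{17 i \sqrt{2338}}{2}$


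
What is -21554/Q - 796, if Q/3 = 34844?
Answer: -41614513/52266 ≈ -796.21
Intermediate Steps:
Q = 104532 (Q = 3*34844 = 104532)
-21554/Q - 796 = -21554/104532 - 796 = -21554*1/104532 - 796 = -10777/52266 - 796 = -41614513/52266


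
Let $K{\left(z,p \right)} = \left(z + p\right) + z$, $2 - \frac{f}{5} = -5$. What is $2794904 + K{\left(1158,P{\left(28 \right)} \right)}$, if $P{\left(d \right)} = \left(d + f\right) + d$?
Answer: $2797311$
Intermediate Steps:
$f = 35$ ($f = 10 - -25 = 10 + 25 = 35$)
$P{\left(d \right)} = 35 + 2 d$ ($P{\left(d \right)} = \left(d + 35\right) + d = \left(35 + d\right) + d = 35 + 2 d$)
$K{\left(z,p \right)} = p + 2 z$ ($K{\left(z,p \right)} = \left(p + z\right) + z = p + 2 z$)
$2794904 + K{\left(1158,P{\left(28 \right)} \right)} = 2794904 + \left(\left(35 + 2 \cdot 28\right) + 2 \cdot 1158\right) = 2794904 + \left(\left(35 + 56\right) + 2316\right) = 2794904 + \left(91 + 2316\right) = 2794904 + 2407 = 2797311$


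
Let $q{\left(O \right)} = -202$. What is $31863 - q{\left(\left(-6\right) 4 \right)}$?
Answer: $32065$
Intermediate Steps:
$31863 - q{\left(\left(-6\right) 4 \right)} = 31863 - -202 = 31863 + 202 = 32065$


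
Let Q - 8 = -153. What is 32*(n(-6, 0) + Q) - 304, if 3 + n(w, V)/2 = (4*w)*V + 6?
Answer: -4752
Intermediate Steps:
n(w, V) = 6 + 8*V*w (n(w, V) = -6 + 2*((4*w)*V + 6) = -6 + 2*(4*V*w + 6) = -6 + 2*(6 + 4*V*w) = -6 + (12 + 8*V*w) = 6 + 8*V*w)
Q = -145 (Q = 8 - 153 = -145)
32*(n(-6, 0) + Q) - 304 = 32*((6 + 8*0*(-6)) - 145) - 304 = 32*((6 + 0) - 145) - 304 = 32*(6 - 145) - 304 = 32*(-139) - 304 = -4448 - 304 = -4752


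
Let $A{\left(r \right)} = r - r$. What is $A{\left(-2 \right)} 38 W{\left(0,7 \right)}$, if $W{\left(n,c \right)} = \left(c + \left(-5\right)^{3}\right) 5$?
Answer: $0$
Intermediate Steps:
$W{\left(n,c \right)} = -625 + 5 c$ ($W{\left(n,c \right)} = \left(c - 125\right) 5 = \left(-125 + c\right) 5 = -625 + 5 c$)
$A{\left(r \right)} = 0$
$A{\left(-2 \right)} 38 W{\left(0,7 \right)} = 0 \cdot 38 \left(-625 + 5 \cdot 7\right) = 0 \left(-625 + 35\right) = 0 \left(-590\right) = 0$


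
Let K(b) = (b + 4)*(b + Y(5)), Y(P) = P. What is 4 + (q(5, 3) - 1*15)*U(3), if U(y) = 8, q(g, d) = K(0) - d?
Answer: 20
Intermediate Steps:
K(b) = (4 + b)*(5 + b) (K(b) = (b + 4)*(b + 5) = (4 + b)*(5 + b))
q(g, d) = 20 - d (q(g, d) = (20 + 0² + 9*0) - d = (20 + 0 + 0) - d = 20 - d)
4 + (q(5, 3) - 1*15)*U(3) = 4 + ((20 - 1*3) - 1*15)*8 = 4 + ((20 - 3) - 15)*8 = 4 + (17 - 15)*8 = 4 + 2*8 = 4 + 16 = 20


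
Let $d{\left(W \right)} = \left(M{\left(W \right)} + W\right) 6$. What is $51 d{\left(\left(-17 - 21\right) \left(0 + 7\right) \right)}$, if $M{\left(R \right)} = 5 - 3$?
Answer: $-80784$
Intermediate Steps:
$M{\left(R \right)} = 2$
$d{\left(W \right)} = 12 + 6 W$ ($d{\left(W \right)} = \left(2 + W\right) 6 = 12 + 6 W$)
$51 d{\left(\left(-17 - 21\right) \left(0 + 7\right) \right)} = 51 \left(12 + 6 \left(-17 - 21\right) \left(0 + 7\right)\right) = 51 \left(12 + 6 \left(\left(-38\right) 7\right)\right) = 51 \left(12 + 6 \left(-266\right)\right) = 51 \left(12 - 1596\right) = 51 \left(-1584\right) = -80784$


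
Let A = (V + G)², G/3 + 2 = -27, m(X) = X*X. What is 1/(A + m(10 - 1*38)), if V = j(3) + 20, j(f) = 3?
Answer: 1/4880 ≈ 0.00020492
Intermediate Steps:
m(X) = X²
G = -87 (G = -6 + 3*(-27) = -6 - 81 = -87)
V = 23 (V = 3 + 20 = 23)
A = 4096 (A = (23 - 87)² = (-64)² = 4096)
1/(A + m(10 - 1*38)) = 1/(4096 + (10 - 1*38)²) = 1/(4096 + (10 - 38)²) = 1/(4096 + (-28)²) = 1/(4096 + 784) = 1/4880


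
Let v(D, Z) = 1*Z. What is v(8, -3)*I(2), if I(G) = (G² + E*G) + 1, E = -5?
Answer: 15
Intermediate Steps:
v(D, Z) = Z
I(G) = 1 + G² - 5*G (I(G) = (G² - 5*G) + 1 = 1 + G² - 5*G)
v(8, -3)*I(2) = -3*(1 + 2² - 5*2) = -3*(1 + 4 - 10) = -3*(-5) = 15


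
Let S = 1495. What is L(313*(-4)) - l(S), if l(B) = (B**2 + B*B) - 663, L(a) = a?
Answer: -4470639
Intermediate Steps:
l(B) = -663 + 2*B**2 (l(B) = (B**2 + B**2) - 663 = 2*B**2 - 663 = -663 + 2*B**2)
L(313*(-4)) - l(S) = 313*(-4) - (-663 + 2*1495**2) = -1252 - (-663 + 2*2235025) = -1252 - (-663 + 4470050) = -1252 - 1*4469387 = -1252 - 4469387 = -4470639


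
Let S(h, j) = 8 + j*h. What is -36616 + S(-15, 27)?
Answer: -37013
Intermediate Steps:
S(h, j) = 8 + h*j
-36616 + S(-15, 27) = -36616 + (8 - 15*27) = -36616 + (8 - 405) = -36616 - 397 = -37013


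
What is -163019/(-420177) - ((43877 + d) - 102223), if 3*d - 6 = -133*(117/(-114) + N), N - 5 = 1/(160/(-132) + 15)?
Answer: 3196744475491/54623010 ≈ 58524.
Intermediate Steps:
N = 2308/455 (N = 5 + 1/(160/(-132) + 15) = 5 + 1/(160*(-1/132) + 15) = 5 + 1/(-40/33 + 15) = 5 + 1/(455/33) = 5 + 33/455 = 2308/455 ≈ 5.0725)
d = -69179/390 (d = 2 + (-133*(117/(-114) + 2308/455))/3 = 2 + (-133*(117*(-1/114) + 2308/455))/3 = 2 + (-133*(-39/38 + 2308/455))/3 = 2 + (-133*69959/17290)/3 = 2 + (1/3)*(-69959/130) = 2 - 69959/390 = -69179/390 ≈ -177.38)
-163019/(-420177) - ((43877 + d) - 102223) = -163019/(-420177) - ((43877 - 69179/390) - 102223) = -163019*(-1/420177) - (17042851/390 - 102223) = 163019/420177 - 1*(-22824119/390) = 163019/420177 + 22824119/390 = 3196744475491/54623010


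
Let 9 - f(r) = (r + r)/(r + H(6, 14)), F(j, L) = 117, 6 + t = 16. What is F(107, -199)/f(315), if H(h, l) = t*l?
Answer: 169/11 ≈ 15.364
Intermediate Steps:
t = 10 (t = -6 + 16 = 10)
H(h, l) = 10*l
f(r) = 9 - 2*r/(140 + r) (f(r) = 9 - (r + r)/(r + 10*14) = 9 - 2*r/(r + 140) = 9 - 2*r/(140 + r))
F(107, -199)/f(315) = 117/((7*(180 + 315)/(140 + 315))) = 117/((7*495/455)) = 117/((7*(1/455)*495)) = 117/(99/13) = 117*(13/99) = 169/11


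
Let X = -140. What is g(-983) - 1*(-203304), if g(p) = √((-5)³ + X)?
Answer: 203304 + I*√265 ≈ 2.033e+5 + 16.279*I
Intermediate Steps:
g(p) = I*√265 (g(p) = √((-5)³ - 140) = √(-125 - 140) = √(-265) = I*√265)
g(-983) - 1*(-203304) = I*√265 - 1*(-203304) = I*√265 + 203304 = 203304 + I*√265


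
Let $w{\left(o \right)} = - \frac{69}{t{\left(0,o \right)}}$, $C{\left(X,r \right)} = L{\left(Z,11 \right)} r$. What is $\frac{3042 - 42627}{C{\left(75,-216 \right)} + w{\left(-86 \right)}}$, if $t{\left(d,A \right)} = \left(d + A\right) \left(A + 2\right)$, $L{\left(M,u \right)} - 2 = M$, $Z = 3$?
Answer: $\frac{7332360}{200051} \approx 36.652$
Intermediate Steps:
$L{\left(M,u \right)} = 2 + M$
$C{\left(X,r \right)} = 5 r$ ($C{\left(X,r \right)} = \left(2 + 3\right) r = 5 r$)
$t{\left(d,A \right)} = \left(2 + A\right) \left(A + d\right)$ ($t{\left(d,A \right)} = \left(A + d\right) \left(2 + A\right) = \left(2 + A\right) \left(A + d\right)$)
$w{\left(o \right)} = - \frac{69}{o^{2} + 2 o}$ ($w{\left(o \right)} = - \frac{69}{o^{2} + 2 o + 2 \cdot 0 + o 0} = - \frac{69}{o^{2} + 2 o + 0 + 0} = - \frac{69}{o^{2} + 2 o}$)
$\frac{3042 - 42627}{C{\left(75,-216 \right)} + w{\left(-86 \right)}} = \frac{3042 - 42627}{5 \left(-216\right) - \frac{69}{\left(-86\right) \left(2 - 86\right)}} = - \frac{39585}{-1080 - - \frac{69}{86 \left(-84\right)}} = - \frac{39585}{-1080 - \left(- \frac{69}{86}\right) \left(- \frac{1}{84}\right)} = - \frac{39585}{-1080 - \frac{23}{2408}} = - \frac{39585}{- \frac{2600663}{2408}} = \left(-39585\right) \left(- \frac{2408}{2600663}\right) = \frac{7332360}{200051}$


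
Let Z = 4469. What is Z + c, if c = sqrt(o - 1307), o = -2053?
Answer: 4469 + 4*I*sqrt(210) ≈ 4469.0 + 57.966*I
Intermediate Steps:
c = 4*I*sqrt(210) (c = sqrt(-2053 - 1307) = sqrt(-3360) = 4*I*sqrt(210) ≈ 57.966*I)
Z + c = 4469 + 4*I*sqrt(210)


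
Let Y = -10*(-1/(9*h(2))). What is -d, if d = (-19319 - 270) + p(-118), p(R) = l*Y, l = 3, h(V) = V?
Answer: 58762/3 ≈ 19587.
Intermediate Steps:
Y = 5/9 (Y = -10/(-3*3*2) = -10/((-9*2)) = -10/(-18) = -10*(-1/18) = 5/9 ≈ 0.55556)
p(R) = 5/3 (p(R) = 3*(5/9) = 5/3)
d = -58762/3 (d = (-19319 - 270) + 5/3 = -19589 + 5/3 = -58762/3 ≈ -19587.)
-d = -1*(-58762/3) = 58762/3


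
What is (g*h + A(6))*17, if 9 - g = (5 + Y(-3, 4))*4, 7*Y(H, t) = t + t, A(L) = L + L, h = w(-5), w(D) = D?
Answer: 10693/7 ≈ 1527.6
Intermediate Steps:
h = -5
A(L) = 2*L
Y(H, t) = 2*t/7 (Y(H, t) = (t + t)/7 = (2*t)/7 = 2*t/7)
g = -109/7 (g = 9 - (5 + (2/7)*4)*4 = 9 - (5 + 8/7)*4 = 9 - 43*4/7 = 9 - 1*172/7 = 9 - 172/7 = -109/7 ≈ -15.571)
(g*h + A(6))*17 = (-109/7*(-5) + 2*6)*17 = (545/7 + 12)*17 = (629/7)*17 = 10693/7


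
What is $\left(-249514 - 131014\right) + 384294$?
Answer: $3766$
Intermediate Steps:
$\left(-249514 - 131014\right) + 384294 = -380528 + 384294 = 3766$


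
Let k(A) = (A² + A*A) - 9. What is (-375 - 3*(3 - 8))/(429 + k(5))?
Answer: -36/47 ≈ -0.76596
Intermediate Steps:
k(A) = -9 + 2*A² (k(A) = (A² + A²) - 9 = 2*A² - 9 = -9 + 2*A²)
(-375 - 3*(3 - 8))/(429 + k(5)) = (-375 - 3*(3 - 8))/(429 + (-9 + 2*5²)) = (-375 - 3*(-5))/(429 + (-9 + 2*25)) = (-375 + 15)/(429 + (-9 + 50)) = -360/(429 + 41) = -360/470 = -360*1/470 = -36/47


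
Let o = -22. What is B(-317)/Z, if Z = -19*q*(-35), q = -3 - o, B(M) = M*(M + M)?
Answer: 200978/12635 ≈ 15.906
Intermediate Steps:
B(M) = 2*M² (B(M) = M*(2*M) = 2*M²)
q = 19 (q = -3 - 1*(-22) = -3 + 22 = 19)
Z = 12635 (Z = -19*19*(-35) = -361*(-35) = 12635)
B(-317)/Z = (2*(-317)²)/12635 = (2*100489)*(1/12635) = 200978*(1/12635) = 200978/12635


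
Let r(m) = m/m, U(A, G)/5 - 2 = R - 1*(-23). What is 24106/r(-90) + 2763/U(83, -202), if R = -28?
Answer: 119609/5 ≈ 23922.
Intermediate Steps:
U(A, G) = -15 (U(A, G) = 10 + 5*(-28 - 1*(-23)) = 10 + 5*(-28 + 23) = 10 + 5*(-5) = 10 - 25 = -15)
r(m) = 1
24106/r(-90) + 2763/U(83, -202) = 24106/1 + 2763/(-15) = 24106*1 + 2763*(-1/15) = 24106 - 921/5 = 119609/5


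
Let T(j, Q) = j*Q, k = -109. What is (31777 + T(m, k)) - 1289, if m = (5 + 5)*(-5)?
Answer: 35938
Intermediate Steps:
m = -50 (m = 10*(-5) = -50)
T(j, Q) = Q*j
(31777 + T(m, k)) - 1289 = (31777 - 109*(-50)) - 1289 = (31777 + 5450) - 1289 = 37227 - 1289 = 35938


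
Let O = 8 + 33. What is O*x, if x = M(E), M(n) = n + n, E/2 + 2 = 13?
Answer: 1804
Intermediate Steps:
E = 22 (E = -4 + 2*13 = -4 + 26 = 22)
M(n) = 2*n
O = 41
x = 44 (x = 2*22 = 44)
O*x = 41*44 = 1804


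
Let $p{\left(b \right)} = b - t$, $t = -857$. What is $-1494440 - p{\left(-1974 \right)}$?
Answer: $-1493323$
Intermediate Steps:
$p{\left(b \right)} = 857 + b$ ($p{\left(b \right)} = b - -857 = b + 857 = 857 + b$)
$-1494440 - p{\left(-1974 \right)} = -1494440 - \left(857 - 1974\right) = -1494440 - -1117 = -1494440 + 1117 = -1493323$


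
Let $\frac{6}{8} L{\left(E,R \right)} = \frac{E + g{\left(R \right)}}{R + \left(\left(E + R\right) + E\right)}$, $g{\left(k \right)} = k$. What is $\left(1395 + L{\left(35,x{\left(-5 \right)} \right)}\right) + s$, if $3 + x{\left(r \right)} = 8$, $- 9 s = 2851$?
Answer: $\frac{9710}{9} \approx 1078.9$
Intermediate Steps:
$s = - \frac{2851}{9}$ ($s = \left(- \frac{1}{9}\right) 2851 = - \frac{2851}{9} \approx -316.78$)
$x{\left(r \right)} = 5$ ($x{\left(r \right)} = -3 + 8 = 5$)
$L{\left(E,R \right)} = \frac{4 \left(E + R\right)}{3 \left(2 E + 2 R\right)}$ ($L{\left(E,R \right)} = \frac{4 \frac{E + R}{R + \left(\left(E + R\right) + E\right)}}{3} = \frac{4 \frac{E + R}{R + \left(R + 2 E\right)}}{3} = \frac{4 \frac{E + R}{2 E + 2 R}}{3} = \frac{4 \left(E + R\right)}{3 \left(2 E + 2 R\right)}$)
$\left(1395 + L{\left(35,x{\left(-5 \right)} \right)}\right) + s = \left(1395 + \frac{2}{3}\right) - \frac{2851}{9} = \frac{4187}{3} - \frac{2851}{9} = \frac{9710}{9}$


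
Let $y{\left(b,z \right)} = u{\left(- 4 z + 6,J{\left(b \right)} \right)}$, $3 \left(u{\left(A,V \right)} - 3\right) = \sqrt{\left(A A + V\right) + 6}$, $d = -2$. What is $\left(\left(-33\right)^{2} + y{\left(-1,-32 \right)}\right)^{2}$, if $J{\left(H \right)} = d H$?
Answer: $1194460 + 4368 \sqrt{499} \approx 1.292 \cdot 10^{6}$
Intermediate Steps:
$J{\left(H \right)} = - 2 H$
$u{\left(A,V \right)} = 3 + \frac{\sqrt{6 + V + A^{2}}}{3}$ ($u{\left(A,V \right)} = 3 + \frac{\sqrt{\left(A A + V\right) + 6}}{3} = 3 + \frac{\sqrt{\left(A^{2} + V\right) + 6}}{3} = 3 + \frac{\sqrt{\left(V + A^{2}\right) + 6}}{3} = 3 + \frac{\sqrt{6 + V + A^{2}}}{3}$)
$y{\left(b,z \right)} = 3 + \frac{\sqrt{6 + \left(6 - 4 z\right)^{2} - 2 b}}{3}$ ($y{\left(b,z \right)} = 3 + \frac{\sqrt{6 - 2 b + \left(- 4 z + 6\right)^{2}}}{3} = 3 + \frac{\sqrt{6 - 2 b + \left(6 - 4 z\right)^{2}}}{3} = 3 + \frac{\sqrt{6 + \left(6 - 4 z\right)^{2} - 2 b}}{3}$)
$\left(\left(-33\right)^{2} + y{\left(-1,-32 \right)}\right)^{2} = \left(\left(-33\right)^{2} + \left(3 + \frac{\sqrt{6 - -2 + 4 \left(-3 + 2 \left(-32\right)\right)^{2}}}{3}\right)\right)^{2} = \left(1089 + \left(3 + \frac{\sqrt{6 + 2 + 4 \left(-3 - 64\right)^{2}}}{3}\right)\right)^{2} = \left(1089 + \left(3 + \frac{\sqrt{6 + 2 + 4 \left(-67\right)^{2}}}{3}\right)\right)^{2} = \left(1089 + \left(3 + \frac{\sqrt{6 + 2 + 4 \cdot 4489}}{3}\right)\right)^{2} = \left(1089 + \left(3 + \frac{\sqrt{6 + 2 + 17956}}{3}\right)\right)^{2} = \left(1089 + \left(3 + \frac{\sqrt{17964}}{3}\right)\right)^{2} = \left(1089 + \left(3 + \frac{6 \sqrt{499}}{3}\right)\right)^{2} = \left(1089 + \left(3 + 2 \sqrt{499}\right)\right)^{2} = \left(1092 + 2 \sqrt{499}\right)^{2}$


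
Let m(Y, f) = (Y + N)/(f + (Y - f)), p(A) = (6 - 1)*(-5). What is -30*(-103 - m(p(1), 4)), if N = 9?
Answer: 15546/5 ≈ 3109.2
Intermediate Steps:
p(A) = -25 (p(A) = 5*(-5) = -25)
m(Y, f) = (9 + Y)/Y (m(Y, f) = (Y + 9)/(f + (Y - f)) = (9 + Y)/Y)
-30*(-103 - m(p(1), 4)) = -30*(-103 - (9 - 25)/(-25)) = -30*(-103 - (-1)*(-16)/25) = -30*(-103 - 1*16/25) = -30*(-103 - 16/25) = -30*(-2591/25) = 15546/5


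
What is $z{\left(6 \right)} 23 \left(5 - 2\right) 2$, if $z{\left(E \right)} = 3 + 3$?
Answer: $828$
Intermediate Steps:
$z{\left(E \right)} = 6$
$z{\left(6 \right)} 23 \left(5 - 2\right) 2 = 6 \cdot 23 \left(5 - 2\right) 2 = 138 \cdot 3 \cdot 2 = 138 \cdot 6 = 828$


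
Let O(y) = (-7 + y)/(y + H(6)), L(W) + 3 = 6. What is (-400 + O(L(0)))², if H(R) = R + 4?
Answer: 27081616/169 ≈ 1.6025e+5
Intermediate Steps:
H(R) = 4 + R
L(W) = 3 (L(W) = -3 + 6 = 3)
O(y) = (-7 + y)/(10 + y) (O(y) = (-7 + y)/(y + (4 + 6)) = (-7 + y)/(y + 10) = (-7 + y)/(10 + y))
(-400 + O(L(0)))² = (-400 + (-7 + 3)/(10 + 3))² = (-400 - 4/13)² = (-5204/13)² = 27081616/169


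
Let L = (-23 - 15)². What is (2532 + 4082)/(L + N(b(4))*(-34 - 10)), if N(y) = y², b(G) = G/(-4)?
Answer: 3307/700 ≈ 4.7243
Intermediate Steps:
b(G) = -G/4 (b(G) = G*(-¼) = -G/4)
L = 1444 (L = (-38)² = 1444)
(2532 + 4082)/(L + N(b(4))*(-34 - 10)) = (2532 + 4082)/(1444 + (-¼*4)²*(-34 - 10)) = 6614/(1444 + (-1)²*(-44)) = 6614/(1444 + 1*(-44)) = 6614/(1444 - 44) = 6614/1400 = 6614*(1/1400) = 3307/700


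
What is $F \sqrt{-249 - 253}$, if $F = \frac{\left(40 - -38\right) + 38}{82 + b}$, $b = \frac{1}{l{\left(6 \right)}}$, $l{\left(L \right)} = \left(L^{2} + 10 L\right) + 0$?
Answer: $\frac{11136 i \sqrt{502}}{7873} \approx 31.691 i$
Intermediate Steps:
$l{\left(L \right)} = L^{2} + 10 L$
$b = \frac{1}{96}$ ($b = \frac{1}{6 \left(10 + 6\right)} = \frac{1}{6 \cdot 16} = \frac{1}{96} \approx 0.010417$)
$F = \frac{11136}{7873}$ ($F = \frac{\left(40 - -38\right) + 38}{82 + \frac{1}{96}} = \frac{\left(40 + 38\right) + 38}{\frac{7873}{96}} = \left(78 + 38\right) \frac{96}{7873} = 116 \cdot \frac{96}{7873} = \frac{11136}{7873} \approx 1.4145$)
$F \sqrt{-249 - 253} = \frac{11136 \sqrt{-249 - 253}}{7873} = \frac{11136 \sqrt{-502}}{7873} = \frac{11136 i \sqrt{502}}{7873}$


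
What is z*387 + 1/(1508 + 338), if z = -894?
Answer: -638675387/1846 ≈ -3.4598e+5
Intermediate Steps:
z*387 + 1/(1508 + 338) = -894*387 + 1/(1508 + 338) = -345978 + 1/1846 = -638675387/1846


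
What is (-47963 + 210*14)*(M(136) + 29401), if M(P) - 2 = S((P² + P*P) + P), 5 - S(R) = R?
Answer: 347577560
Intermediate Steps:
S(R) = 5 - R
M(P) = 7 - P - 2*P² (M(P) = 2 + (5 - ((P² + P*P) + P)) = 2 + (5 - ((P² + P²) + P)) = 2 + (5 - (2*P² + P)) = 2 + (5 - (P + 2*P²)) = 2 + (5 + (-P - 2*P²)) = 2 + (5 - P - 2*P²) = 7 - P - 2*P²)
(-47963 + 210*14)*(M(136) + 29401) = (-47963 + 210*14)*((7 - 1*136*(1 + 2*136)) + 29401) = (-47963 + 2940)*((7 - 1*136*(1 + 272)) + 29401) = -45023*((7 - 1*136*273) + 29401) = -45023*((7 - 37128) + 29401) = -45023*(-37121 + 29401) = -45023*(-7720) = 347577560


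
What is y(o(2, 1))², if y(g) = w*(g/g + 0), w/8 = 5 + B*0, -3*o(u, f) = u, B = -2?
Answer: 1600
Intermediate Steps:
o(u, f) = -u/3
w = 40 (w = 8*(5 - 2*0) = 8*(5 + 0) = 8*5 = 40)
y(g) = 40 (y(g) = 40*(g/g + 0) = 40*(1 + 0) = 40*1 = 40)
y(o(2, 1))² = 40² = 1600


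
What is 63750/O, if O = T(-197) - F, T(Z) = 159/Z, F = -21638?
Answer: 12558750/4262527 ≈ 2.9463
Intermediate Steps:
O = 4262527/197 (O = 159/(-197) - 1*(-21638) = 159*(-1/197) + 21638 = -159/197 + 21638 = 4262527/197 ≈ 21637.)
63750/O = 63750/(4262527/197) = 63750*(197/4262527) = 12558750/4262527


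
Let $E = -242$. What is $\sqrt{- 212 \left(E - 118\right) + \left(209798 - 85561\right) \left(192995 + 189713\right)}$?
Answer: $2 \sqrt{11886642529} \approx 2.1805 \cdot 10^{5}$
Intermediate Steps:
$\sqrt{- 212 \left(E - 118\right) + \left(209798 - 85561\right) \left(192995 + 189713\right)} = \sqrt{- 212 \left(-242 - 118\right) + \left(209798 - 85561\right) \left(192995 + 189713\right)} = \sqrt{\left(-212\right) \left(-360\right) + 124237 \cdot 382708} = \sqrt{76320 + 47546493796} = \sqrt{47546570116} = 2 \sqrt{11886642529}$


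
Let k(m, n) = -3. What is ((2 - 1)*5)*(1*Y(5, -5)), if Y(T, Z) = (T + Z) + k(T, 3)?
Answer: -15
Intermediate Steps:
Y(T, Z) = -3 + T + Z (Y(T, Z) = (T + Z) - 3 = -3 + T + Z)
((2 - 1)*5)*(1*Y(5, -5)) = ((2 - 1)*5)*(1*(-3 + 5 - 5)) = (1*5)*(1*(-3)) = 5*(-3) = -15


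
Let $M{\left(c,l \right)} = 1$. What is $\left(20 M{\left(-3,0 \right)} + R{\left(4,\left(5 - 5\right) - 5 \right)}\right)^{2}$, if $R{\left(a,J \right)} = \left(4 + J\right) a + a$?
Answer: $400$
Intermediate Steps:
$R{\left(a,J \right)} = a + a \left(4 + J\right)$ ($R{\left(a,J \right)} = a \left(4 + J\right) + a = a + a \left(4 + J\right)$)
$\left(20 M{\left(-3,0 \right)} + R{\left(4,\left(5 - 5\right) - 5 \right)}\right)^{2} = \left(20 \cdot 1 + 4 \left(5 + \left(\left(5 - 5\right) - 5\right)\right)\right)^{2} = \left(20 + 4 \left(5 + \left(0 - 5\right)\right)\right)^{2} = \left(20 + 4 \left(5 - 5\right)\right)^{2} = \left(20 + 4 \cdot 0\right)^{2} = \left(20 + 0\right)^{2} = 20^{2} = 400$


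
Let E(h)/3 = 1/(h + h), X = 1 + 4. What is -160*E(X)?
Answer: -48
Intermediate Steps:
X = 5
E(h) = 3/(2*h) (E(h) = 3/(h + h) = 3/((2*h)) = 3*(1/(2*h)) = 3/(2*h))
-160*E(X) = -240/5 = -160*3/10 = -48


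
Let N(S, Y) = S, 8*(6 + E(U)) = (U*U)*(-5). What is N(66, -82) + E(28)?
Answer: -430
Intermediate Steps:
E(U) = -6 - 5*U²/8 (E(U) = -6 + ((U*U)*(-5))/8 = -6 + (U²*(-5))/8 = -6 + (-5*U²)/8 = -6 - 5*U²/8)
N(66, -82) + E(28) = 66 + (-6 - 5/8*28²) = 66 + (-6 - 5/8*784) = 66 + (-6 - 490) = 66 - 496 = -430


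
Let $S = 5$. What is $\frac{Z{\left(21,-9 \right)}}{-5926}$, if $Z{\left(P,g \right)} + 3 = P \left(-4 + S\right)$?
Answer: $- \frac{9}{2963} \approx -0.0030375$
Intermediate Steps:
$Z{\left(P,g \right)} = -3 + P$ ($Z{\left(P,g \right)} = -3 + P \left(-4 + 5\right) = -3 + P 1 = -3 + P$)
$\frac{Z{\left(21,-9 \right)}}{-5926} = \frac{-3 + 21}{-5926} = 18 \left(- \frac{1}{5926}\right) = - \frac{9}{2963}$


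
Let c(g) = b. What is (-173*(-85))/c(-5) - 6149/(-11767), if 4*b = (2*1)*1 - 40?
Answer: -345950639/223573 ≈ -1547.4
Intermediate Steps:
b = -19/2 (b = ((2*1)*1 - 40)/4 = (2*1 - 40)/4 = (2 - 40)/4 = (1/4)*(-38) = -19/2 ≈ -9.5000)
c(g) = -19/2
(-173*(-85))/c(-5) - 6149/(-11767) = (-173*(-85))/(-19/2) - 6149/(-11767) = 14705*(-2/19) - 6149*(-1/11767) = -29410/19 + 6149/11767 = -345950639/223573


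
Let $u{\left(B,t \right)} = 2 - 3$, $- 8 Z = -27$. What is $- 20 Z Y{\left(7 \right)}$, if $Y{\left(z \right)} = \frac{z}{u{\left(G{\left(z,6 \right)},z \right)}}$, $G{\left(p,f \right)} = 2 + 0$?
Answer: $\frac{945}{2} \approx 472.5$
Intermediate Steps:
$G{\left(p,f \right)} = 2$
$Z = \frac{27}{8}$ ($Z = \left(- \frac{1}{8}\right) \left(-27\right) = \frac{27}{8} \approx 3.375$)
$u{\left(B,t \right)} = -1$ ($u{\left(B,t \right)} = 2 - 3 = -1$)
$Y{\left(z \right)} = - z$ ($Y{\left(z \right)} = \frac{z}{-1} = - z$)
$- 20 Z Y{\left(7 \right)} = \left(-20\right) \frac{27}{8} \left(\left(-1\right) 7\right) = \left(- \frac{135}{2}\right) \left(-7\right) = \frac{945}{2}$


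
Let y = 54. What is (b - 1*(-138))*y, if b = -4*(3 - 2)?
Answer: 7236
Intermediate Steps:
b = -4 (b = -4*1 = -4)
(b - 1*(-138))*y = (-4 - 1*(-138))*54 = (-4 + 138)*54 = 134*54 = 7236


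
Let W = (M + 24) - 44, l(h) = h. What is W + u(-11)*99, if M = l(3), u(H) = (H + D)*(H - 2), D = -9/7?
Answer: 110563/7 ≈ 15795.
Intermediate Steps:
D = -9/7 (D = -9*⅐ = -9/7 ≈ -1.2857)
u(H) = (-2 + H)*(-9/7 + H) (u(H) = (H - 9/7)*(H - 2) = (-9/7 + H)*(-2 + H) = (-2 + H)*(-9/7 + H))
M = 3
W = -17 (W = (3 + 24) - 44 = 27 - 44 = -17)
W + u(-11)*99 = -17 + (18/7 + (-11)² - 23/7*(-11))*99 = -17 + (18/7 + 121 + 253/7)*99 = -17 + (1118/7)*99 = -17 + 110682/7 = 110563/7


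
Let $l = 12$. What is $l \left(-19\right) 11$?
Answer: $-2508$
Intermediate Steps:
$l \left(-19\right) 11 = 12 \left(-19\right) 11 = \left(-228\right) 11 = -2508$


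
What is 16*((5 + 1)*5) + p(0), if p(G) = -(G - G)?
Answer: 480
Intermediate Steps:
p(G) = 0 (p(G) = -1*0 = 0)
16*((5 + 1)*5) + p(0) = 16*((5 + 1)*5) + 0 = 16*(6*5) + 0 = 16*30 + 0 = 480 + 0 = 480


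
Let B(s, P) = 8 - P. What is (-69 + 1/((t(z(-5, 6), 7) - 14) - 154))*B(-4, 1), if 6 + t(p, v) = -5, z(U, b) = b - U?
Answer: -86464/179 ≈ -483.04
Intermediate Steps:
t(p, v) = -11 (t(p, v) = -6 - 5 = -11)
(-69 + 1/((t(z(-5, 6), 7) - 14) - 154))*B(-4, 1) = (-69 + 1/((-11 - 14) - 154))*(8 - 1*1) = (-69 + 1/(-25 - 154))*(8 - 1) = (-69 + 1/(-179))*7 = (-69 - 1/179)*7 = -12352/179*7 = -86464/179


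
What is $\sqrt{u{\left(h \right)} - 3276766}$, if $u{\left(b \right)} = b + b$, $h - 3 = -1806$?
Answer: $2 i \sqrt{820093} \approx 1811.2 i$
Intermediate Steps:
$h = -1803$ ($h = 3 - 1806 = -1803$)
$u{\left(b \right)} = 2 b$
$\sqrt{u{\left(h \right)} - 3276766} = \sqrt{2 \left(-1803\right) - 3276766} = \sqrt{-3606 - 3276766} = \sqrt{-3280372} = 2 i \sqrt{820093}$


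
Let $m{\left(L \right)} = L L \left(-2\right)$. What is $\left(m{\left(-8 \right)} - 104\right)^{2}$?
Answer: $53824$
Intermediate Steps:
$m{\left(L \right)} = - 2 L^{2}$ ($m{\left(L \right)} = L^{2} \left(-2\right) = - 2 L^{2}$)
$\left(m{\left(-8 \right)} - 104\right)^{2} = \left(- 2 \left(-8\right)^{2} - 104\right)^{2} = \left(\left(-2\right) 64 - 104\right)^{2} = \left(-128 - 104\right)^{2} = \left(-232\right)^{2} = 53824$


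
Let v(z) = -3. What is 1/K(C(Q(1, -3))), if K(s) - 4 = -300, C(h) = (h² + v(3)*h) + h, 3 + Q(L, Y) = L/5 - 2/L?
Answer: -1/296 ≈ -0.0033784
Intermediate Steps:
Q(L, Y) = -3 - 2/L + L/5 (Q(L, Y) = -3 + (L/5 - 2/L) = -3 + (-2/L + L/5) = -3 - 2/L + L/5)
C(h) = h² - 2*h (C(h) = (h² - 3*h) + h = h² - 2*h)
K(s) = -296 (K(s) = 4 - 300 = -296)
1/K(C(Q(1, -3))) = 1/(-296) = -1/296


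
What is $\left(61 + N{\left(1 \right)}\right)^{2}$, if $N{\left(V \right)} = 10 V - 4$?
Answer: $4489$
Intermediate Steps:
$N{\left(V \right)} = -4 + 10 V$
$\left(61 + N{\left(1 \right)}\right)^{2} = \left(61 + \left(-4 + 10 \cdot 1\right)\right)^{2} = \left(61 + \left(-4 + 10\right)\right)^{2} = \left(61 + 6\right)^{2} = 67^{2} = 4489$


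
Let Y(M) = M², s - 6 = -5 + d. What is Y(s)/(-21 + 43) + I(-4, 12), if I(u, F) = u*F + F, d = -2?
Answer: -791/22 ≈ -35.955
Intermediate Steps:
I(u, F) = F + F*u (I(u, F) = F*u + F = F + F*u)
s = -1 (s = 6 + (-5 - 2) = 6 - 7 = -1)
Y(s)/(-21 + 43) + I(-4, 12) = (-1)²/(-21 + 43) + 12*(1 - 4) = 1/22 + 12*(-3) = 1*(1/22) - 36 = 1/22 - 36 = -791/22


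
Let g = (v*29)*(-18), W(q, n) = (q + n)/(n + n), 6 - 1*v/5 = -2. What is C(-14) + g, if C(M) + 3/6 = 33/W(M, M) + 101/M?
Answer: -145983/7 ≈ -20855.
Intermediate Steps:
v = 40 (v = 30 - 5*(-2) = 30 + 10 = 40)
W(q, n) = (n + q)/(2*n) (W(q, n) = (n + q)/((2*n)) = (n + q)*(1/(2*n)) = (n + q)/(2*n))
C(M) = 65/2 + 101/M (C(M) = -½ + (33/(((M + M)/(2*M))) + 101/M) = -½ + (33/(((2*M)/(2*M))) + 101/M) = -½ + (33/1 + 101/M) = -½ + (33*1 + 101/M) = -½ + (33 + 101/M) = 65/2 + 101/M)
g = -20880 (g = (40*29)*(-18) = 1160*(-18) = -20880)
C(-14) + g = (65/2 + 101/(-14)) - 20880 = (65/2 + 101*(-1/14)) - 20880 = (65/2 - 101/14) - 20880 = 177/7 - 20880 = -145983/7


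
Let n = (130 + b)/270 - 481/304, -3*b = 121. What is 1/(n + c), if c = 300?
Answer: 123120/36782083 ≈ 0.0033473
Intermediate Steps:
b = -121/3 (b = -⅓*121 = -121/3 ≈ -40.333)
n = -153917/123120 (n = (130 - 121/3)/270 - 481/304 = (269/3)*(1/270) - 481*1/304 = 269/810 - 481/304 = -153917/123120 ≈ -1.2501)
1/(n + c) = 1/(-153917/123120 + 300) = 1/(36782083/123120) = 123120/36782083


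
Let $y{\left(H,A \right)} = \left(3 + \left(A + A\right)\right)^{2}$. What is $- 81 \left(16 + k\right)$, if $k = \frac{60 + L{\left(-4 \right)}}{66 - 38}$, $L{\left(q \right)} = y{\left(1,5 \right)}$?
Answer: $- \frac{54837}{28} \approx -1958.5$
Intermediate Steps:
$y{\left(H,A \right)} = \left(3 + 2 A\right)^{2}$
$L{\left(q \right)} = 169$ ($L{\left(q \right)} = \left(3 + 2 \cdot 5\right)^{2} = \left(3 + 10\right)^{2} = 13^{2} = 169$)
$k = \frac{229}{28}$ ($k = \frac{60 + 169}{66 - 38} = \frac{229}{28} \approx 8.1786$)
$- 81 \left(16 + k\right) = - 81 \left(16 + \frac{229}{28}\right) = \left(-81\right) \frac{677}{28} = - \frac{54837}{28}$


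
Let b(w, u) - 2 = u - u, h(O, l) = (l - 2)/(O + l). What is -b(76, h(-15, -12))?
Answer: -2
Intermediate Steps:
h(O, l) = (-2 + l)/(O + l)
b(w, u) = 2 (b(w, u) = 2 + (u - u) = 2 + 0 = 2)
-b(76, h(-15, -12)) = -1*2 = -2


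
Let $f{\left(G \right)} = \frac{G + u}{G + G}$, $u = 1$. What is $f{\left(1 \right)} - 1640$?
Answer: $-1639$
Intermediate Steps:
$f{\left(G \right)} = \frac{1 + G}{2 G}$ ($f{\left(G \right)} = \frac{G + 1}{G + G} = \frac{1 + G}{2 G}$)
$f{\left(1 \right)} - 1640 = \frac{1 + 1}{2 \cdot 1} - 1640 = \frac{1}{2} \cdot 1 \cdot 2 - 1640 = 1 - 1640 = -1639$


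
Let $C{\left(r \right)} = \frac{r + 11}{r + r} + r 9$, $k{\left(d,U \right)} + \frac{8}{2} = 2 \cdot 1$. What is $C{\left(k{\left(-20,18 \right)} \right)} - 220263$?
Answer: $- \frac{881133}{4} \approx -2.2028 \cdot 10^{5}$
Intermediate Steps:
$k{\left(d,U \right)} = -2$ ($k{\left(d,U \right)} = -4 + 2 \cdot 1 = -4 + 2 = -2$)
$C{\left(r \right)} = 9 r + \frac{11 + r}{2 r}$ ($C{\left(r \right)} = \frac{11 + r}{2 r} + 9 r = 9 r + \frac{11 + r}{2 r}$)
$C{\left(k{\left(-20,18 \right)} \right)} - 220263 = \frac{11 - 2 \left(1 + 18 \left(-2\right)\right)}{2 \left(-2\right)} - 220263 = \frac{1}{2} \left(- \frac{1}{2}\right) \left(11 - 2 \left(1 - 36\right)\right) - 220263 = \frac{1}{2} \left(- \frac{1}{2}\right) \left(11 - -70\right) - 220263 = \frac{1}{2} \left(- \frac{1}{2}\right) \left(11 + 70\right) - 220263 = \frac{1}{2} \left(- \frac{1}{2}\right) 81 - 220263 = - \frac{81}{4} - 220263 = - \frac{881133}{4}$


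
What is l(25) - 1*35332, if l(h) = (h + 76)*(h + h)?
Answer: -30282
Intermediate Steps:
l(h) = 2*h*(76 + h) (l(h) = (76 + h)*(2*h) = 2*h*(76 + h))
l(25) - 1*35332 = 2*25*(76 + 25) - 1*35332 = 2*25*101 - 35332 = 5050 - 35332 = -30282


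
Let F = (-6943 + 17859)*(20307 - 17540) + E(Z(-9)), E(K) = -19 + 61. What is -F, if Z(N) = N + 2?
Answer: -30204614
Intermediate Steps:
Z(N) = 2 + N
E(K) = 42
F = 30204614 (F = (-6943 + 17859)*(20307 - 17540) + 42 = 10916*2767 + 42 = 30204572 + 42 = 30204614)
-F = -1*30204614 = -30204614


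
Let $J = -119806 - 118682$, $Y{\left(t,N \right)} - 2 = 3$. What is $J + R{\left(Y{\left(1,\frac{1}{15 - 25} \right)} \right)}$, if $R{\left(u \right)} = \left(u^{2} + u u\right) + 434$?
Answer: $-238004$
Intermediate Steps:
$Y{\left(t,N \right)} = 5$ ($Y{\left(t,N \right)} = 2 + 3 = 5$)
$J = -238488$ ($J = -119806 - 118682 = -238488$)
$R{\left(u \right)} = 434 + 2 u^{2}$ ($R{\left(u \right)} = \left(u^{2} + u^{2}\right) + 434 = 2 u^{2} + 434 = 434 + 2 u^{2}$)
$J + R{\left(Y{\left(1,\frac{1}{15 - 25} \right)} \right)} = -238488 + \left(434 + 2 \cdot 5^{2}\right) = -238488 + \left(434 + 2 \cdot 25\right) = -238488 + \left(434 + 50\right) = -238488 + 484 = -238004$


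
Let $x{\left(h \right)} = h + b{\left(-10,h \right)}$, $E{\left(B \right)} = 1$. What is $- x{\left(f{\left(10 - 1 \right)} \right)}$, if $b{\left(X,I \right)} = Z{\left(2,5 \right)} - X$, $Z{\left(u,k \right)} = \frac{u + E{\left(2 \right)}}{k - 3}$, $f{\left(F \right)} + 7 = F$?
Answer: $- \frac{27}{2} \approx -13.5$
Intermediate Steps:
$f{\left(F \right)} = -7 + F$
$Z{\left(u,k \right)} = \frac{1 + u}{-3 + k}$ ($Z{\left(u,k \right)} = \frac{u + 1}{k - 3} = \frac{1 + u}{-3 + k}$)
$b{\left(X,I \right)} = \frac{3}{2} - X$ ($b{\left(X,I \right)} = \frac{1 + 2}{-3 + 5} - X = \frac{1}{2} \cdot 3 - X = \frac{3}{2} - X$)
$x{\left(h \right)} = \frac{23}{2} + h$ ($x{\left(h \right)} = h + \left(\frac{3}{2} - -10\right) = h + \left(\frac{3}{2} + 10\right) = h + \frac{23}{2} = \frac{23}{2} + h$)
$- x{\left(f{\left(10 - 1 \right)} \right)} = - (\frac{23}{2} + \left(-7 + \left(10 - 1\right)\right)) = - (\frac{23}{2} + \left(-7 + 9\right)) = - (\frac{23}{2} + 2) = \left(-1\right) \frac{27}{2} = - \frac{27}{2}$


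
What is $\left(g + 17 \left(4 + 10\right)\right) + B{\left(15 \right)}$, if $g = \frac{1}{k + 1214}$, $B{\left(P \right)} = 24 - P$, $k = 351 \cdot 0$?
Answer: $\frac{299859}{1214} \approx 247.0$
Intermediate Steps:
$k = 0$
$g = \frac{1}{1214}$ ($g = \frac{1}{0 + 1214} = \frac{1}{1214} \approx 0.00082372$)
$\left(g + 17 \left(4 + 10\right)\right) + B{\left(15 \right)} = \left(\frac{1}{1214} + 17 \left(4 + 10\right)\right) + \left(24 - 15\right) = \left(\frac{1}{1214} + 17 \cdot 14\right) + \left(24 - 15\right) = \left(\frac{1}{1214} + 238\right) + 9 = \frac{288933}{1214} + 9 = \frac{299859}{1214}$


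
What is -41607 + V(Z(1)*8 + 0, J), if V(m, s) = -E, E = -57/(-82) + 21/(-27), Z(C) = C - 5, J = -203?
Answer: -30705905/738 ≈ -41607.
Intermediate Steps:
Z(C) = -5 + C
E = -61/738 (E = -57*(-1/82) + 21*(-1/27) = 57/82 - 7/9 = -61/738 ≈ -0.082656)
V(m, s) = 61/738 (V(m, s) = -1*(-61/738) = 61/738)
-41607 + V(Z(1)*8 + 0, J) = -41607 + 61/738 = -30705905/738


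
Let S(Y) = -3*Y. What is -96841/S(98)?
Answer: 96841/294 ≈ 329.39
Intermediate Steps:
-96841/S(98) = -96841/((-3*98)) = -96841/(-294) = -96841*(-1/294) = 96841/294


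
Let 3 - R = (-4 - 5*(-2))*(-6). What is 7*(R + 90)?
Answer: 903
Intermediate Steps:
R = 39 (R = 3 - (-4 - 5*(-2))*(-6) = 3 - (-4 + 10)*(-6) = 3 - 6*(-6) = 3 - 1*(-36) = 3 + 36 = 39)
7*(R + 90) = 7*(39 + 90) = 7*129 = 903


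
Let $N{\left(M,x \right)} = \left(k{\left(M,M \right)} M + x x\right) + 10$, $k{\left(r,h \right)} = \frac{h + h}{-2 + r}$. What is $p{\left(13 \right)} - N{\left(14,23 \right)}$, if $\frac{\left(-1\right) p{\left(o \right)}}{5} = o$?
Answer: $- \frac{1910}{3} \approx -636.67$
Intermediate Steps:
$p{\left(o \right)} = - 5 o$
$k{\left(r,h \right)} = \frac{2 h}{-2 + r}$
$N{\left(M,x \right)} = 10 + x^{2} + \frac{2 M^{2}}{-2 + M}$ ($N{\left(M,x \right)} = \left(\frac{2 M}{-2 + M} M + x x\right) + 10 = \left(\frac{2 M^{2}}{-2 + M} + x^{2}\right) + 10 = \left(x^{2} + \frac{2 M^{2}}{-2 + M}\right) + 10 = 10 + x^{2} + \frac{2 M^{2}}{-2 + M}$)
$p{\left(13 \right)} - N{\left(14,23 \right)} = \left(-5\right) 13 - \frac{2 \cdot 14^{2} + \left(-2 + 14\right) \left(10 + 23^{2}\right)}{-2 + 14} = -65 - \frac{2 \cdot 196 + 12 \left(10 + 529\right)}{12} = -65 - \frac{392 + 12 \cdot 539}{12} = -65 - \frac{392 + 6468}{12} = -65 - \frac{1}{12} \cdot 6860 = -65 - \frac{1715}{3} = - \frac{1910}{3}$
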